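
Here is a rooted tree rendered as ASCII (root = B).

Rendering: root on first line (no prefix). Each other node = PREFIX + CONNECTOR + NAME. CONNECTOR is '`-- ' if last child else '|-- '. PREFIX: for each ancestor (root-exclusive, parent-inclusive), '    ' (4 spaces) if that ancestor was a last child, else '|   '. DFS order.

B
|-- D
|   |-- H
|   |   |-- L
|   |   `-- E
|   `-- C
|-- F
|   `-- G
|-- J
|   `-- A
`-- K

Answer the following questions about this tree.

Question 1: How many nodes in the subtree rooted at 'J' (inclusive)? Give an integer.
Subtree rooted at J contains: A, J
Count = 2

Answer: 2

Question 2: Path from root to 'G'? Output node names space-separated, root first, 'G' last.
Answer: B F G

Derivation:
Walk down from root: B -> F -> G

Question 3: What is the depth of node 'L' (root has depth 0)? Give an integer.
Path from root to L: B -> D -> H -> L
Depth = number of edges = 3

Answer: 3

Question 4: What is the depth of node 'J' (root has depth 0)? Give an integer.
Path from root to J: B -> J
Depth = number of edges = 1

Answer: 1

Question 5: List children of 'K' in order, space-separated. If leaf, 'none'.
Node K's children (from adjacency): (leaf)

Answer: none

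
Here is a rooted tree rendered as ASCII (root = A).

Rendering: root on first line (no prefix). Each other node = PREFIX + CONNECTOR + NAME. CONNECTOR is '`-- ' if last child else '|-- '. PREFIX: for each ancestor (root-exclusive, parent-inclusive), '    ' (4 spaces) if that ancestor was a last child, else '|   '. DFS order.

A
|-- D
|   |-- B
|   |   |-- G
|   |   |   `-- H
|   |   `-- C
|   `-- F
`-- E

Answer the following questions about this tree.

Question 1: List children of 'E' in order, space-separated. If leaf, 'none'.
Node E's children (from adjacency): (leaf)

Answer: none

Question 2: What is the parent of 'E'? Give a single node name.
Scan adjacency: E appears as child of A

Answer: A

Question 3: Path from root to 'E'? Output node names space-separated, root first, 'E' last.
Answer: A E

Derivation:
Walk down from root: A -> E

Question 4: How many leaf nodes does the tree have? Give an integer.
Answer: 4

Derivation:
Leaves (nodes with no children): C, E, F, H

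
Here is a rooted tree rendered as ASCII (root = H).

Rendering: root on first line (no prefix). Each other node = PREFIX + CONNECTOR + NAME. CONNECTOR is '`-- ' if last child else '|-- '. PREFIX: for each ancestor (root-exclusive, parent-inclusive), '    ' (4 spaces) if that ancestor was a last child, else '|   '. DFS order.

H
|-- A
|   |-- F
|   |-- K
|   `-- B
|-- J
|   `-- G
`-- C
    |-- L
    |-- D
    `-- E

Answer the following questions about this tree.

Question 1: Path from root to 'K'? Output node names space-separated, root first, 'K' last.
Walk down from root: H -> A -> K

Answer: H A K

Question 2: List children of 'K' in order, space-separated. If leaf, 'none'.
Node K's children (from adjacency): (leaf)

Answer: none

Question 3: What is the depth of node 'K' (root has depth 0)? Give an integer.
Path from root to K: H -> A -> K
Depth = number of edges = 2

Answer: 2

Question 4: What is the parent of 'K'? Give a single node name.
Scan adjacency: K appears as child of A

Answer: A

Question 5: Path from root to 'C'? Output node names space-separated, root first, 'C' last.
Walk down from root: H -> C

Answer: H C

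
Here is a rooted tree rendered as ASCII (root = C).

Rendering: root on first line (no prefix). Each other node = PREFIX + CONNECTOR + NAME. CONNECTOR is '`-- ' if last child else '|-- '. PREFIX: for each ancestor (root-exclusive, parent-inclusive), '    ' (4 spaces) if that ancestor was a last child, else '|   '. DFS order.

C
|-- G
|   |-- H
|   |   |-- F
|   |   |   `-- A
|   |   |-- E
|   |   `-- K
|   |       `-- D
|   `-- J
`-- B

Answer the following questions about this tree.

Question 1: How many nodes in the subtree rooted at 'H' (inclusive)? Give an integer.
Subtree rooted at H contains: A, D, E, F, H, K
Count = 6

Answer: 6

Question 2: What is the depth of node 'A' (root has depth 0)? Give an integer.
Path from root to A: C -> G -> H -> F -> A
Depth = number of edges = 4

Answer: 4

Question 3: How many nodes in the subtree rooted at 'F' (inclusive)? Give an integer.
Answer: 2

Derivation:
Subtree rooted at F contains: A, F
Count = 2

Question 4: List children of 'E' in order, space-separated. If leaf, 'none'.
Node E's children (from adjacency): (leaf)

Answer: none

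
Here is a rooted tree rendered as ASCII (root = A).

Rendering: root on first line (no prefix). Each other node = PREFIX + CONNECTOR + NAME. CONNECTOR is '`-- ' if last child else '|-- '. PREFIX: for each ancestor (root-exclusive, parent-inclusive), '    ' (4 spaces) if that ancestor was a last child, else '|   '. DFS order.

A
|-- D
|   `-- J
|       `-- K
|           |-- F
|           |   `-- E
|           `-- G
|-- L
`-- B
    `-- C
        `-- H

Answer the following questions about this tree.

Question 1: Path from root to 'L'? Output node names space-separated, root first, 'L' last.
Walk down from root: A -> L

Answer: A L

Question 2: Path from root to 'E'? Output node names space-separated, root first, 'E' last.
Answer: A D J K F E

Derivation:
Walk down from root: A -> D -> J -> K -> F -> E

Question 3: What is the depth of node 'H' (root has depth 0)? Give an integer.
Path from root to H: A -> B -> C -> H
Depth = number of edges = 3

Answer: 3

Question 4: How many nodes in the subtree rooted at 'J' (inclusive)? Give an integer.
Answer: 5

Derivation:
Subtree rooted at J contains: E, F, G, J, K
Count = 5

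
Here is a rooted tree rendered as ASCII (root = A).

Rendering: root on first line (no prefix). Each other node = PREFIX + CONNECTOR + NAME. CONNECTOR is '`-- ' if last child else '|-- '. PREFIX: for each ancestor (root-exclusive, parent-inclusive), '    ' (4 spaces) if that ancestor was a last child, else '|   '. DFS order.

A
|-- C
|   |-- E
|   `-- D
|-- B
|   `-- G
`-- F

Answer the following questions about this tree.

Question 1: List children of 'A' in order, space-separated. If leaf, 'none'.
Node A's children (from adjacency): C, B, F

Answer: C B F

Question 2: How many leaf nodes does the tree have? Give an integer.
Answer: 4

Derivation:
Leaves (nodes with no children): D, E, F, G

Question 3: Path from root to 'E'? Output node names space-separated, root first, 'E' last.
Answer: A C E

Derivation:
Walk down from root: A -> C -> E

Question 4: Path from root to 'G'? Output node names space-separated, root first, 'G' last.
Walk down from root: A -> B -> G

Answer: A B G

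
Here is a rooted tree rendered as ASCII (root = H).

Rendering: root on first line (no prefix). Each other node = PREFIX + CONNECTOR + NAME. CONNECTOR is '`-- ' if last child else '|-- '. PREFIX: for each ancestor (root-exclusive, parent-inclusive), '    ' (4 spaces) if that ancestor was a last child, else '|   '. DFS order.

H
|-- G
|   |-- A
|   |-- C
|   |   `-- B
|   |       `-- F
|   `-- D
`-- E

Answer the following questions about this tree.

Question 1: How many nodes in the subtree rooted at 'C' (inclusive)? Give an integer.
Answer: 3

Derivation:
Subtree rooted at C contains: B, C, F
Count = 3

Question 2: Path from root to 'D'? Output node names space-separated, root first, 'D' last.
Answer: H G D

Derivation:
Walk down from root: H -> G -> D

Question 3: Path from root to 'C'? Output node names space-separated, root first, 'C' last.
Walk down from root: H -> G -> C

Answer: H G C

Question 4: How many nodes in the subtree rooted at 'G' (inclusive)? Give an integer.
Subtree rooted at G contains: A, B, C, D, F, G
Count = 6

Answer: 6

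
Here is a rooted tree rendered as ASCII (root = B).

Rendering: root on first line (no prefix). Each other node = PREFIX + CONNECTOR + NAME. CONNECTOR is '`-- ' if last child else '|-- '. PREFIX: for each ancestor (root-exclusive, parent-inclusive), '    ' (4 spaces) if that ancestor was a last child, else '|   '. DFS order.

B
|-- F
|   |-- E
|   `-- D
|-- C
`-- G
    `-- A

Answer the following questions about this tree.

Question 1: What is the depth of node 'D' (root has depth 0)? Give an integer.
Answer: 2

Derivation:
Path from root to D: B -> F -> D
Depth = number of edges = 2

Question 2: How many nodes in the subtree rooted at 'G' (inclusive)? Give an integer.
Answer: 2

Derivation:
Subtree rooted at G contains: A, G
Count = 2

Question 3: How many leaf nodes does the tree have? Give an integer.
Answer: 4

Derivation:
Leaves (nodes with no children): A, C, D, E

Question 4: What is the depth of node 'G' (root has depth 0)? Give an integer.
Answer: 1

Derivation:
Path from root to G: B -> G
Depth = number of edges = 1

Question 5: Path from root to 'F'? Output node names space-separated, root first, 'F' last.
Answer: B F

Derivation:
Walk down from root: B -> F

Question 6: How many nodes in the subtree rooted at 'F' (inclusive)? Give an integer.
Subtree rooted at F contains: D, E, F
Count = 3

Answer: 3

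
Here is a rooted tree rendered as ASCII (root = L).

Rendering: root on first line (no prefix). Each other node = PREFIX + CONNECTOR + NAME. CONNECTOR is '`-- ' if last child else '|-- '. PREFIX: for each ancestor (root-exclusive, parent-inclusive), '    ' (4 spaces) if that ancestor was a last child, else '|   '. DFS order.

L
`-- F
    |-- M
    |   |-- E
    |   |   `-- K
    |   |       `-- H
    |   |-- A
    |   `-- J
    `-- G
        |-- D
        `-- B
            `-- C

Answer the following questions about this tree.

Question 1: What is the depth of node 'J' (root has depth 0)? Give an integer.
Answer: 3

Derivation:
Path from root to J: L -> F -> M -> J
Depth = number of edges = 3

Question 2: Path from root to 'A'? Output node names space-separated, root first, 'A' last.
Walk down from root: L -> F -> M -> A

Answer: L F M A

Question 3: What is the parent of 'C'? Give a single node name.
Scan adjacency: C appears as child of B

Answer: B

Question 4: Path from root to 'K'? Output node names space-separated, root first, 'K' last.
Walk down from root: L -> F -> M -> E -> K

Answer: L F M E K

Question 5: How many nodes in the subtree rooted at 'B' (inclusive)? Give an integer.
Answer: 2

Derivation:
Subtree rooted at B contains: B, C
Count = 2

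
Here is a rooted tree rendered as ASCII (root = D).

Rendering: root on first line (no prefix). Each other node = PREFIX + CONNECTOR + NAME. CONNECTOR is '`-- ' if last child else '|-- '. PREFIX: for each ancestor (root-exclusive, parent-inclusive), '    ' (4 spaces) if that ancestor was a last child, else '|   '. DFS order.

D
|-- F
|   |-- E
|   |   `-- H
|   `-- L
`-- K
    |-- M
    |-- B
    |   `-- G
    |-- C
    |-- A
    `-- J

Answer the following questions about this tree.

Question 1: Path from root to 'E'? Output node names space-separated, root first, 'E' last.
Walk down from root: D -> F -> E

Answer: D F E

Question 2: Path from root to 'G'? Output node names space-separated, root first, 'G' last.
Walk down from root: D -> K -> B -> G

Answer: D K B G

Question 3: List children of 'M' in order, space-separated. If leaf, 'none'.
Answer: none

Derivation:
Node M's children (from adjacency): (leaf)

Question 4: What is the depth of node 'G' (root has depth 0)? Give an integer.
Path from root to G: D -> K -> B -> G
Depth = number of edges = 3

Answer: 3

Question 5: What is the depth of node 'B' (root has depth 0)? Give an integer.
Answer: 2

Derivation:
Path from root to B: D -> K -> B
Depth = number of edges = 2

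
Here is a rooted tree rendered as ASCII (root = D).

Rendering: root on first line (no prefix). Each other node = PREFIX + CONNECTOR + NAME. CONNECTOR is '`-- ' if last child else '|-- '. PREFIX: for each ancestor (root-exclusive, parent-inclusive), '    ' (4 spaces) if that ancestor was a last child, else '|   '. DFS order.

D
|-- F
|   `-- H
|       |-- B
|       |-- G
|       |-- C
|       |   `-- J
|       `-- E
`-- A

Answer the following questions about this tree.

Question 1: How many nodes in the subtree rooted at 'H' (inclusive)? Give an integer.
Answer: 6

Derivation:
Subtree rooted at H contains: B, C, E, G, H, J
Count = 6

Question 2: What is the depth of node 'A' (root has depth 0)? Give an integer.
Path from root to A: D -> A
Depth = number of edges = 1

Answer: 1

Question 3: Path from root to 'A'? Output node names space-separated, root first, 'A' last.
Walk down from root: D -> A

Answer: D A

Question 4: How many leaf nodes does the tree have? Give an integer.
Leaves (nodes with no children): A, B, E, G, J

Answer: 5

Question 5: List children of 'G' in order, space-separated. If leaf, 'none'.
Answer: none

Derivation:
Node G's children (from adjacency): (leaf)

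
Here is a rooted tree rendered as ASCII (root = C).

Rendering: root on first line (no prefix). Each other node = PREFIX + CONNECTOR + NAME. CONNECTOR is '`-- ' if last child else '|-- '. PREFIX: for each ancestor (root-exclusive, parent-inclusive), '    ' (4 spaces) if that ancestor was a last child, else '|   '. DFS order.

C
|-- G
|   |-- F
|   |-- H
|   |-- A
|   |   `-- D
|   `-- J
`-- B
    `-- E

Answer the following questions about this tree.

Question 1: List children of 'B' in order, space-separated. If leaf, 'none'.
Node B's children (from adjacency): E

Answer: E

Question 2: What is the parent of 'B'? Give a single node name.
Answer: C

Derivation:
Scan adjacency: B appears as child of C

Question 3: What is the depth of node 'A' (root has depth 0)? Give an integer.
Path from root to A: C -> G -> A
Depth = number of edges = 2

Answer: 2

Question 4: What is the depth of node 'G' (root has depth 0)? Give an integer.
Answer: 1

Derivation:
Path from root to G: C -> G
Depth = number of edges = 1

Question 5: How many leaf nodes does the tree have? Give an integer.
Leaves (nodes with no children): D, E, F, H, J

Answer: 5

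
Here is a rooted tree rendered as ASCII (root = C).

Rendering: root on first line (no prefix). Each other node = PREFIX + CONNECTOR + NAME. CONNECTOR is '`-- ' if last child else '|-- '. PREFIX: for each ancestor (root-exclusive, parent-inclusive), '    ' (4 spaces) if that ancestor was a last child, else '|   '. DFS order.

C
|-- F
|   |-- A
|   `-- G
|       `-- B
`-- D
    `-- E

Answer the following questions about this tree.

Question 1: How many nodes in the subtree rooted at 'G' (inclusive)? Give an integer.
Subtree rooted at G contains: B, G
Count = 2

Answer: 2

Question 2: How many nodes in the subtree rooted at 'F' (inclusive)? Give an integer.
Subtree rooted at F contains: A, B, F, G
Count = 4

Answer: 4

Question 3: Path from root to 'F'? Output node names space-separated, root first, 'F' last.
Answer: C F

Derivation:
Walk down from root: C -> F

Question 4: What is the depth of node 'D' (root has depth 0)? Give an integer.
Answer: 1

Derivation:
Path from root to D: C -> D
Depth = number of edges = 1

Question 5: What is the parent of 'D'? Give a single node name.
Scan adjacency: D appears as child of C

Answer: C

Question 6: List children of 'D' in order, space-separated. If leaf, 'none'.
Answer: E

Derivation:
Node D's children (from adjacency): E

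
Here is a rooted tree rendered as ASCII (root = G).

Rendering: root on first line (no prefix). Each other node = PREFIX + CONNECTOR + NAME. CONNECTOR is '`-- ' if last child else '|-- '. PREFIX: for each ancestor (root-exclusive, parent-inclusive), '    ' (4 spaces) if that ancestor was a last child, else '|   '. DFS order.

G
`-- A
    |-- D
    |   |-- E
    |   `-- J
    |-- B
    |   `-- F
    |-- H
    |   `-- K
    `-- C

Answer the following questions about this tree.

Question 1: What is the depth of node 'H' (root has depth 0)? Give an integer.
Answer: 2

Derivation:
Path from root to H: G -> A -> H
Depth = number of edges = 2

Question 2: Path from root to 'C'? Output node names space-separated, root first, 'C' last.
Walk down from root: G -> A -> C

Answer: G A C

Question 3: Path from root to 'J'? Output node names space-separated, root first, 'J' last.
Walk down from root: G -> A -> D -> J

Answer: G A D J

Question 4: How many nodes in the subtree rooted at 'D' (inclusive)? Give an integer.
Subtree rooted at D contains: D, E, J
Count = 3

Answer: 3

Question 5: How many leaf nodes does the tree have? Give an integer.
Answer: 5

Derivation:
Leaves (nodes with no children): C, E, F, J, K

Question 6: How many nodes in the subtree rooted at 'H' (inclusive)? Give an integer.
Subtree rooted at H contains: H, K
Count = 2

Answer: 2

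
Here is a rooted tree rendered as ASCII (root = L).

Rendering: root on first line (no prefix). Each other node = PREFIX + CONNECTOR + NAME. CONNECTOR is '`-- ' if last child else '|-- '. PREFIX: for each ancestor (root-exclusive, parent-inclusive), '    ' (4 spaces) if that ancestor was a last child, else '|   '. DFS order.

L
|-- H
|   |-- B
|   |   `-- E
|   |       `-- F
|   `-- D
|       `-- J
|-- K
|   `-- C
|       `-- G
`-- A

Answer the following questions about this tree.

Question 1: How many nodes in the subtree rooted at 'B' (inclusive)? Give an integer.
Answer: 3

Derivation:
Subtree rooted at B contains: B, E, F
Count = 3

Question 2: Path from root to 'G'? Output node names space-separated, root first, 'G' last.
Walk down from root: L -> K -> C -> G

Answer: L K C G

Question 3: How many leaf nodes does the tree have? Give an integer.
Leaves (nodes with no children): A, F, G, J

Answer: 4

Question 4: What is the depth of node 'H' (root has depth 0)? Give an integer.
Path from root to H: L -> H
Depth = number of edges = 1

Answer: 1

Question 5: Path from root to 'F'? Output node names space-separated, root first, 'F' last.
Walk down from root: L -> H -> B -> E -> F

Answer: L H B E F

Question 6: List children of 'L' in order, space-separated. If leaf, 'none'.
Node L's children (from adjacency): H, K, A

Answer: H K A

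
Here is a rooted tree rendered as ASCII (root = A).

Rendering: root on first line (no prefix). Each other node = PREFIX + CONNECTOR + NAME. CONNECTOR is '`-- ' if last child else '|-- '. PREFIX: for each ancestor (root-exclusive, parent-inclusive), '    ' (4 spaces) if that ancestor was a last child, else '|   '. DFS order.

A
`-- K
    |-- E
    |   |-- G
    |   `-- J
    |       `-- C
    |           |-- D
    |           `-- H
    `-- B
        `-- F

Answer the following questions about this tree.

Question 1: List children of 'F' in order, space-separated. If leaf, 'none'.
Node F's children (from adjacency): (leaf)

Answer: none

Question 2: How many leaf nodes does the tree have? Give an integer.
Answer: 4

Derivation:
Leaves (nodes with no children): D, F, G, H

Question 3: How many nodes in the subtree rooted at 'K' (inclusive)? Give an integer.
Subtree rooted at K contains: B, C, D, E, F, G, H, J, K
Count = 9

Answer: 9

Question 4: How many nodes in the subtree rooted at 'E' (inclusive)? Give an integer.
Answer: 6

Derivation:
Subtree rooted at E contains: C, D, E, G, H, J
Count = 6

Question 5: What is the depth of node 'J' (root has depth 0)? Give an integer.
Answer: 3

Derivation:
Path from root to J: A -> K -> E -> J
Depth = number of edges = 3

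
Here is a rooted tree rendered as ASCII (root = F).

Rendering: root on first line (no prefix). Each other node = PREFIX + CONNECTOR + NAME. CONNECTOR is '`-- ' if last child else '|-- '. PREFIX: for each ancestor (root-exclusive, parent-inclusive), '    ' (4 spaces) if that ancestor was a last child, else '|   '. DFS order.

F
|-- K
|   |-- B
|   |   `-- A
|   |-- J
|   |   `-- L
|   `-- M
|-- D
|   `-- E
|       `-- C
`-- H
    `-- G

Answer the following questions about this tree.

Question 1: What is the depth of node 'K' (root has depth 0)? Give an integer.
Answer: 1

Derivation:
Path from root to K: F -> K
Depth = number of edges = 1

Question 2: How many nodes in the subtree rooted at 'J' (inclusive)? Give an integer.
Answer: 2

Derivation:
Subtree rooted at J contains: J, L
Count = 2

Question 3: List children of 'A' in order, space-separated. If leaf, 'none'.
Node A's children (from adjacency): (leaf)

Answer: none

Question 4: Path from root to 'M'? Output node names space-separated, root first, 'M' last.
Walk down from root: F -> K -> M

Answer: F K M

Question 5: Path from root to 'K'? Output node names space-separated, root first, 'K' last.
Walk down from root: F -> K

Answer: F K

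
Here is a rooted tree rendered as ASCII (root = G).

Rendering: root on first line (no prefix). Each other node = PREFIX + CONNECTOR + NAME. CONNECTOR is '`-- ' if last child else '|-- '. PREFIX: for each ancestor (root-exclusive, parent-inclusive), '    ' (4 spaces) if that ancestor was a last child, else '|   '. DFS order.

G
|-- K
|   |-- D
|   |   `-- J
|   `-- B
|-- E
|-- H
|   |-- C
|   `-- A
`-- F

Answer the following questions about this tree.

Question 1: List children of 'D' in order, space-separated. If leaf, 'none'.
Node D's children (from adjacency): J

Answer: J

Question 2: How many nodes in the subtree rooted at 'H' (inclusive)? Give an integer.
Answer: 3

Derivation:
Subtree rooted at H contains: A, C, H
Count = 3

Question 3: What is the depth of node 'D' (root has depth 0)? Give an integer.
Path from root to D: G -> K -> D
Depth = number of edges = 2

Answer: 2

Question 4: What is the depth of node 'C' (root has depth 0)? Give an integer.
Answer: 2

Derivation:
Path from root to C: G -> H -> C
Depth = number of edges = 2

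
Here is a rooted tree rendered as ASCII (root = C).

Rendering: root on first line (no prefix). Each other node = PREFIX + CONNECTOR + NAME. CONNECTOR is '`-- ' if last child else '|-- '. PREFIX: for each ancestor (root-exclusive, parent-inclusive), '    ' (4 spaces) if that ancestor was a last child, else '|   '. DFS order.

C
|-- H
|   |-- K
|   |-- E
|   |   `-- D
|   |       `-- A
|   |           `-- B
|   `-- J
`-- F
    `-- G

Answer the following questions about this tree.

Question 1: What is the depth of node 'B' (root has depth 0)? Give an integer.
Answer: 5

Derivation:
Path from root to B: C -> H -> E -> D -> A -> B
Depth = number of edges = 5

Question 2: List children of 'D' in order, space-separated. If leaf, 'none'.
Answer: A

Derivation:
Node D's children (from adjacency): A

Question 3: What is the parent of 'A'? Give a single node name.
Answer: D

Derivation:
Scan adjacency: A appears as child of D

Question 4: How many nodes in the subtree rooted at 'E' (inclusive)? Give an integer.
Answer: 4

Derivation:
Subtree rooted at E contains: A, B, D, E
Count = 4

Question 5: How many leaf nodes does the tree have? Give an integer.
Leaves (nodes with no children): B, G, J, K

Answer: 4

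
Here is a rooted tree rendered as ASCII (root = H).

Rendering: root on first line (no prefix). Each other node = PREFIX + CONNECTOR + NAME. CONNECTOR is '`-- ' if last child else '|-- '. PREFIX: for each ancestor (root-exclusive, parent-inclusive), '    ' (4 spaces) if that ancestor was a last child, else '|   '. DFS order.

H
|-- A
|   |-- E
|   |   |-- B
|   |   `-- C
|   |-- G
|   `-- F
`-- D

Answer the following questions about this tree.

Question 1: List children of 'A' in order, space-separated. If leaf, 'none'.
Answer: E G F

Derivation:
Node A's children (from adjacency): E, G, F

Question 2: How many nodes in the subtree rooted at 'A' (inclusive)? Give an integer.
Answer: 6

Derivation:
Subtree rooted at A contains: A, B, C, E, F, G
Count = 6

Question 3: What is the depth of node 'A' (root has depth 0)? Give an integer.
Answer: 1

Derivation:
Path from root to A: H -> A
Depth = number of edges = 1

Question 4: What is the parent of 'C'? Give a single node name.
Answer: E

Derivation:
Scan adjacency: C appears as child of E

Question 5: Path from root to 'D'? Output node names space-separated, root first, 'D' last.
Answer: H D

Derivation:
Walk down from root: H -> D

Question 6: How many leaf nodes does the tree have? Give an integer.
Answer: 5

Derivation:
Leaves (nodes with no children): B, C, D, F, G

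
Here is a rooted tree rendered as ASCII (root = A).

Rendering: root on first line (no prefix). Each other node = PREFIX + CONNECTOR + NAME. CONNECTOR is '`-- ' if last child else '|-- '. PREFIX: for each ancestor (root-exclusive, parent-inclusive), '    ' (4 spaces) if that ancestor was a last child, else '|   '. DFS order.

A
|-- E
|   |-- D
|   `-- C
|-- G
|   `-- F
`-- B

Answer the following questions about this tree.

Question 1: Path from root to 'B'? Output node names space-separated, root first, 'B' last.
Walk down from root: A -> B

Answer: A B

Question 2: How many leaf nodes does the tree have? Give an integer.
Leaves (nodes with no children): B, C, D, F

Answer: 4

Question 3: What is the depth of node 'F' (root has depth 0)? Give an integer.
Answer: 2

Derivation:
Path from root to F: A -> G -> F
Depth = number of edges = 2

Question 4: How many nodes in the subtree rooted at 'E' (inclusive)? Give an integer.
Subtree rooted at E contains: C, D, E
Count = 3

Answer: 3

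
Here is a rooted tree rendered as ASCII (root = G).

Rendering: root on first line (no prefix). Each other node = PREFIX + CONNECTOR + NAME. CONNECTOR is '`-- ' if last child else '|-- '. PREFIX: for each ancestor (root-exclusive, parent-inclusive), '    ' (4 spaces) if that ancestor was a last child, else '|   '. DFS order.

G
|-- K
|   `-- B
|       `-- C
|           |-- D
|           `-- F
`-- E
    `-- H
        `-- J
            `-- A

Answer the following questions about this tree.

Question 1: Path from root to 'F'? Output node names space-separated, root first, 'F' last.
Walk down from root: G -> K -> B -> C -> F

Answer: G K B C F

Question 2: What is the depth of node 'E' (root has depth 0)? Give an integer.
Answer: 1

Derivation:
Path from root to E: G -> E
Depth = number of edges = 1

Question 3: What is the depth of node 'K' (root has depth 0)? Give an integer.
Path from root to K: G -> K
Depth = number of edges = 1

Answer: 1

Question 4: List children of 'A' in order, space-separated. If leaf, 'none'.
Node A's children (from adjacency): (leaf)

Answer: none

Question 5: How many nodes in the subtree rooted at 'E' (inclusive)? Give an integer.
Answer: 4

Derivation:
Subtree rooted at E contains: A, E, H, J
Count = 4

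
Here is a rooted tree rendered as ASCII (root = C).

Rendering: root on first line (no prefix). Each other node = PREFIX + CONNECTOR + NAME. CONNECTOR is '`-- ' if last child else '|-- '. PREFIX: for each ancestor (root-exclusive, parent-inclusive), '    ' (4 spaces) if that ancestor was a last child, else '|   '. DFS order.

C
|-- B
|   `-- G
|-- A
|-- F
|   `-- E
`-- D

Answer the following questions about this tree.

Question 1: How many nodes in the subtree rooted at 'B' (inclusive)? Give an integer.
Answer: 2

Derivation:
Subtree rooted at B contains: B, G
Count = 2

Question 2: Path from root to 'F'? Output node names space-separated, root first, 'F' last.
Answer: C F

Derivation:
Walk down from root: C -> F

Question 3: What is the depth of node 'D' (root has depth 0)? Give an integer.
Path from root to D: C -> D
Depth = number of edges = 1

Answer: 1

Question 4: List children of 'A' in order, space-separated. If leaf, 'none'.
Answer: none

Derivation:
Node A's children (from adjacency): (leaf)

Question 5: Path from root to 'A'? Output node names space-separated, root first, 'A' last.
Walk down from root: C -> A

Answer: C A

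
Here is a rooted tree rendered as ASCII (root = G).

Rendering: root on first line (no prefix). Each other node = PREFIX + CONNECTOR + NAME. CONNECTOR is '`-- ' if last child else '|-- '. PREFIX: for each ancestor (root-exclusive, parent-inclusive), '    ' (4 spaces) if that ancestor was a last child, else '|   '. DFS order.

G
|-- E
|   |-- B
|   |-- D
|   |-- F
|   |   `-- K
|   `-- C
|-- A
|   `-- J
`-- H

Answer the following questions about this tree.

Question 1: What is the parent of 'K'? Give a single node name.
Scan adjacency: K appears as child of F

Answer: F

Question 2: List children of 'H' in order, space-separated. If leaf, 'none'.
Node H's children (from adjacency): (leaf)

Answer: none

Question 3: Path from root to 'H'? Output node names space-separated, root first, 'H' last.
Walk down from root: G -> H

Answer: G H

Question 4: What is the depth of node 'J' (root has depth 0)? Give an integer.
Answer: 2

Derivation:
Path from root to J: G -> A -> J
Depth = number of edges = 2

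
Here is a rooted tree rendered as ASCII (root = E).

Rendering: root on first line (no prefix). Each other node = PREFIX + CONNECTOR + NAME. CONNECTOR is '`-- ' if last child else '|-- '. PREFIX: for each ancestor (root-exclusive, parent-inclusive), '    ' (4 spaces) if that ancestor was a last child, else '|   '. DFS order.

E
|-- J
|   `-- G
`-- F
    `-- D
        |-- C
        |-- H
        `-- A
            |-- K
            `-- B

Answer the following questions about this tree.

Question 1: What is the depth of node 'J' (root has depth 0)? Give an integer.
Answer: 1

Derivation:
Path from root to J: E -> J
Depth = number of edges = 1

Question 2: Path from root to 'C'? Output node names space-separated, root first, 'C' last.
Walk down from root: E -> F -> D -> C

Answer: E F D C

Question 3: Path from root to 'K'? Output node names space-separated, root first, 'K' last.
Answer: E F D A K

Derivation:
Walk down from root: E -> F -> D -> A -> K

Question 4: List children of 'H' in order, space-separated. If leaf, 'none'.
Answer: none

Derivation:
Node H's children (from adjacency): (leaf)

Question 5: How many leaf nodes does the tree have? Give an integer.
Answer: 5

Derivation:
Leaves (nodes with no children): B, C, G, H, K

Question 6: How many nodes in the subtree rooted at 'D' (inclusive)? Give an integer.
Answer: 6

Derivation:
Subtree rooted at D contains: A, B, C, D, H, K
Count = 6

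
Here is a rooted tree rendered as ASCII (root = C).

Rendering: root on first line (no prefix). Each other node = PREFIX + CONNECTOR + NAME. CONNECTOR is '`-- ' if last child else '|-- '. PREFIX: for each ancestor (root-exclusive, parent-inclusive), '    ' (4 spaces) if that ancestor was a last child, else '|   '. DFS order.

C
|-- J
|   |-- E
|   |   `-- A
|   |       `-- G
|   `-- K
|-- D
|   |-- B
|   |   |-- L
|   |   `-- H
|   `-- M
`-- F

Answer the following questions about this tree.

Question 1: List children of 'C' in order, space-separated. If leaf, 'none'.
Node C's children (from adjacency): J, D, F

Answer: J D F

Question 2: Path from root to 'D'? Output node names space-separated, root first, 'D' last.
Answer: C D

Derivation:
Walk down from root: C -> D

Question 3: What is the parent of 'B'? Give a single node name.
Scan adjacency: B appears as child of D

Answer: D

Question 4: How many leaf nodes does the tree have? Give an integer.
Answer: 6

Derivation:
Leaves (nodes with no children): F, G, H, K, L, M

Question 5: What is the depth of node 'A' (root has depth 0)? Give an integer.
Answer: 3

Derivation:
Path from root to A: C -> J -> E -> A
Depth = number of edges = 3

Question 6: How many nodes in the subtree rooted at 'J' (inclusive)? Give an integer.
Subtree rooted at J contains: A, E, G, J, K
Count = 5

Answer: 5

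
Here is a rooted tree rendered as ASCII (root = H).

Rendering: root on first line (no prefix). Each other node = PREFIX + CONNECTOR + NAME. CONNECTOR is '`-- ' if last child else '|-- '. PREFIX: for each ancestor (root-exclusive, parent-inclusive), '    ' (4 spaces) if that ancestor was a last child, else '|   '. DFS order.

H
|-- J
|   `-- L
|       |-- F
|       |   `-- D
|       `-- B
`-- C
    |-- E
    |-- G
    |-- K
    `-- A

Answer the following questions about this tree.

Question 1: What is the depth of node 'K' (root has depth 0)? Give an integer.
Path from root to K: H -> C -> K
Depth = number of edges = 2

Answer: 2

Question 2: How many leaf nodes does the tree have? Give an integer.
Leaves (nodes with no children): A, B, D, E, G, K

Answer: 6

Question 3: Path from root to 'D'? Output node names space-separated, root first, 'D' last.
Walk down from root: H -> J -> L -> F -> D

Answer: H J L F D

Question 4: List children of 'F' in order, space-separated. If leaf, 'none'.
Answer: D

Derivation:
Node F's children (from adjacency): D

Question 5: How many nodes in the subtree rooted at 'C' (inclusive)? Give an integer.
Subtree rooted at C contains: A, C, E, G, K
Count = 5

Answer: 5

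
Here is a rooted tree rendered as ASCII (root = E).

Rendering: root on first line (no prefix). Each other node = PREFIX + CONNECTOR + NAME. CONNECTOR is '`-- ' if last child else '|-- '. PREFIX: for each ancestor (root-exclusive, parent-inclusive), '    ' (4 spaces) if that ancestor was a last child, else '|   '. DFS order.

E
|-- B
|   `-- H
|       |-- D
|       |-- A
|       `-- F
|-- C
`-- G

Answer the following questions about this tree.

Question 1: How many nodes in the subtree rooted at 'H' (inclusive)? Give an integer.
Subtree rooted at H contains: A, D, F, H
Count = 4

Answer: 4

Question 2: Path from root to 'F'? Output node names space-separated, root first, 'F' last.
Walk down from root: E -> B -> H -> F

Answer: E B H F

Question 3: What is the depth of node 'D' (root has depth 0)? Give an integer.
Answer: 3

Derivation:
Path from root to D: E -> B -> H -> D
Depth = number of edges = 3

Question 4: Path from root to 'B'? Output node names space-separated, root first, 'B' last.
Answer: E B

Derivation:
Walk down from root: E -> B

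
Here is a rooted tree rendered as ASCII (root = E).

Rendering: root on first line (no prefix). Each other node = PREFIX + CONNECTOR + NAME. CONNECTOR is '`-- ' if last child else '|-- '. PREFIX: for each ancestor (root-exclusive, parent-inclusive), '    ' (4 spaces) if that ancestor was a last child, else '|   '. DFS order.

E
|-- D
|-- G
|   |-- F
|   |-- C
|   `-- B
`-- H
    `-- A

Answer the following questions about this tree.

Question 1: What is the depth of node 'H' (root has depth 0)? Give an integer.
Path from root to H: E -> H
Depth = number of edges = 1

Answer: 1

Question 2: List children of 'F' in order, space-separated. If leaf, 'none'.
Node F's children (from adjacency): (leaf)

Answer: none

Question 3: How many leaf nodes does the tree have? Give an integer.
Answer: 5

Derivation:
Leaves (nodes with no children): A, B, C, D, F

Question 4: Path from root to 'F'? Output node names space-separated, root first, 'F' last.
Walk down from root: E -> G -> F

Answer: E G F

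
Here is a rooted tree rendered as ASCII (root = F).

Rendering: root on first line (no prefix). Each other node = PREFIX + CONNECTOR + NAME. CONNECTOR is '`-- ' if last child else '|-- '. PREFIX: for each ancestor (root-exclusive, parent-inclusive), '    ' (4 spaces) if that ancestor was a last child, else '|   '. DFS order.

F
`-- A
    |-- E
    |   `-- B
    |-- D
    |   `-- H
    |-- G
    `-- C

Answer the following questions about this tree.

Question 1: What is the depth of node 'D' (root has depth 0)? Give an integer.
Path from root to D: F -> A -> D
Depth = number of edges = 2

Answer: 2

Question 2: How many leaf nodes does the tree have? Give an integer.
Answer: 4

Derivation:
Leaves (nodes with no children): B, C, G, H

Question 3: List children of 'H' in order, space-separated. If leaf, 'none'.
Answer: none

Derivation:
Node H's children (from adjacency): (leaf)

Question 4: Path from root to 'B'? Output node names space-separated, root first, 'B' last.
Answer: F A E B

Derivation:
Walk down from root: F -> A -> E -> B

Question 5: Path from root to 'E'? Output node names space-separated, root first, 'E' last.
Walk down from root: F -> A -> E

Answer: F A E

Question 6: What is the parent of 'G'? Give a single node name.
Scan adjacency: G appears as child of A

Answer: A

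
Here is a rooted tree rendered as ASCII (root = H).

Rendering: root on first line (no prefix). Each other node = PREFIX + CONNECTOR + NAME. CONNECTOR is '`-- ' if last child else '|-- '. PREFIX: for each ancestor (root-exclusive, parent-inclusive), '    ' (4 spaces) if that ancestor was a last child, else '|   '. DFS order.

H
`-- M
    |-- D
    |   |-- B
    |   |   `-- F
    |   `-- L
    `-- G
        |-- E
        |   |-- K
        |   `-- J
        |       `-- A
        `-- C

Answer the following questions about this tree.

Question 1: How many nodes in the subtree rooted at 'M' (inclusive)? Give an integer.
Subtree rooted at M contains: A, B, C, D, E, F, G, J, K, L, M
Count = 11

Answer: 11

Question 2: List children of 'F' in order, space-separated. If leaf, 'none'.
Answer: none

Derivation:
Node F's children (from adjacency): (leaf)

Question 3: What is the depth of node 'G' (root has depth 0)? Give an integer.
Path from root to G: H -> M -> G
Depth = number of edges = 2

Answer: 2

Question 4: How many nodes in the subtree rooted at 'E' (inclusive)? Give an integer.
Subtree rooted at E contains: A, E, J, K
Count = 4

Answer: 4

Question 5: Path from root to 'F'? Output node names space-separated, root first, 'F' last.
Walk down from root: H -> M -> D -> B -> F

Answer: H M D B F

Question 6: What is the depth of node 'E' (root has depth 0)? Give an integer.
Answer: 3

Derivation:
Path from root to E: H -> M -> G -> E
Depth = number of edges = 3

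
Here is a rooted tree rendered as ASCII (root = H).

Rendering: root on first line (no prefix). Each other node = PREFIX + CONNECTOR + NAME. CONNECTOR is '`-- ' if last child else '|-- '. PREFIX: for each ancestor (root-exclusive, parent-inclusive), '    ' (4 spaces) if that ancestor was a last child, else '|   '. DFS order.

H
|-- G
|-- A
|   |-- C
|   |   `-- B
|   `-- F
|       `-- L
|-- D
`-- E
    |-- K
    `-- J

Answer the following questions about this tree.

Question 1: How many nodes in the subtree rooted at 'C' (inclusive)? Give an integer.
Answer: 2

Derivation:
Subtree rooted at C contains: B, C
Count = 2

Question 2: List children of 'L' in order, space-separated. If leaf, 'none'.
Answer: none

Derivation:
Node L's children (from adjacency): (leaf)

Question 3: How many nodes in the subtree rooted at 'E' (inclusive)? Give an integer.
Answer: 3

Derivation:
Subtree rooted at E contains: E, J, K
Count = 3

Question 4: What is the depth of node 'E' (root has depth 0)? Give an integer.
Answer: 1

Derivation:
Path from root to E: H -> E
Depth = number of edges = 1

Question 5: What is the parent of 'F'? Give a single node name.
Answer: A

Derivation:
Scan adjacency: F appears as child of A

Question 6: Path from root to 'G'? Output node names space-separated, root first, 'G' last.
Walk down from root: H -> G

Answer: H G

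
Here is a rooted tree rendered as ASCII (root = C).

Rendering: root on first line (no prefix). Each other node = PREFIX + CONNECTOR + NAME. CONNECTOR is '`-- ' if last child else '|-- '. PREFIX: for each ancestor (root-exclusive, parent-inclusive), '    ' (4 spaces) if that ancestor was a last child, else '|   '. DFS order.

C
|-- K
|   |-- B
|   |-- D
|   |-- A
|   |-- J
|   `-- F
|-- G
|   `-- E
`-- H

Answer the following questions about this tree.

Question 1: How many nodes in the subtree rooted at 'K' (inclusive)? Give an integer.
Answer: 6

Derivation:
Subtree rooted at K contains: A, B, D, F, J, K
Count = 6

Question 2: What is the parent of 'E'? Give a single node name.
Answer: G

Derivation:
Scan adjacency: E appears as child of G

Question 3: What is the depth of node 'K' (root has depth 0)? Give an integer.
Answer: 1

Derivation:
Path from root to K: C -> K
Depth = number of edges = 1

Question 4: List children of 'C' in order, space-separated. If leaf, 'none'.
Node C's children (from adjacency): K, G, H

Answer: K G H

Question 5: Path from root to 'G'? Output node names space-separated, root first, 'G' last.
Walk down from root: C -> G

Answer: C G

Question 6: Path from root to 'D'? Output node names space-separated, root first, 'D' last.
Answer: C K D

Derivation:
Walk down from root: C -> K -> D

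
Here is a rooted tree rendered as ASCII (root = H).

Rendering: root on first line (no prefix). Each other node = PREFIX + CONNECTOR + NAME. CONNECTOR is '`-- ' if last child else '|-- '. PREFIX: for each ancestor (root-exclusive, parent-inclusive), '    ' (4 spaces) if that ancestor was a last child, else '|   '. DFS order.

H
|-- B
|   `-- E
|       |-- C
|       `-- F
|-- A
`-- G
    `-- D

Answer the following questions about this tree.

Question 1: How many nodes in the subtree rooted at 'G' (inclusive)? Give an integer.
Answer: 2

Derivation:
Subtree rooted at G contains: D, G
Count = 2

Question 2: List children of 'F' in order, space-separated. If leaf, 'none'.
Node F's children (from adjacency): (leaf)

Answer: none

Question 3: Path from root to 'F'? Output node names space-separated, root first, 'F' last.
Walk down from root: H -> B -> E -> F

Answer: H B E F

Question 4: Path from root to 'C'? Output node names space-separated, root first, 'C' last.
Answer: H B E C

Derivation:
Walk down from root: H -> B -> E -> C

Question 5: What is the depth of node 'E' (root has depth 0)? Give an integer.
Path from root to E: H -> B -> E
Depth = number of edges = 2

Answer: 2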